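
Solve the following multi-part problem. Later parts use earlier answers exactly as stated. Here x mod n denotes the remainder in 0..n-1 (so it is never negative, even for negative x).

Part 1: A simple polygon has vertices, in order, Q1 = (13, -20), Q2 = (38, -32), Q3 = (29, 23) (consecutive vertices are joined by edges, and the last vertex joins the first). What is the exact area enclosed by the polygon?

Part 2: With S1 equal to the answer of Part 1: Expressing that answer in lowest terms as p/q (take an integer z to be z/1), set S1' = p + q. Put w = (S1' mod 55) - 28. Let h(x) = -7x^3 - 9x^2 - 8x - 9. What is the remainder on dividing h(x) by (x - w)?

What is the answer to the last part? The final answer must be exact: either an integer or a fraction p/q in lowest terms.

Part 1: cross terms: (13*-32 - 38*-20)=344, (38*23 - 29*-32)=1802, (29*-20 - 13*23)=-879; twice the area = |1267| = 1267; area = 1267/2; answer 1267/2
Part 2: S1 = 1267/2; threaded value p + q = 1269; w = -24; remainder = value at the root: -7*(-24)^3 - 9*(-24)^2 - 8*(-24)^1 - 9 = (96768) + (-5184) + (192) + (-9) = 91767; answer 91767

91767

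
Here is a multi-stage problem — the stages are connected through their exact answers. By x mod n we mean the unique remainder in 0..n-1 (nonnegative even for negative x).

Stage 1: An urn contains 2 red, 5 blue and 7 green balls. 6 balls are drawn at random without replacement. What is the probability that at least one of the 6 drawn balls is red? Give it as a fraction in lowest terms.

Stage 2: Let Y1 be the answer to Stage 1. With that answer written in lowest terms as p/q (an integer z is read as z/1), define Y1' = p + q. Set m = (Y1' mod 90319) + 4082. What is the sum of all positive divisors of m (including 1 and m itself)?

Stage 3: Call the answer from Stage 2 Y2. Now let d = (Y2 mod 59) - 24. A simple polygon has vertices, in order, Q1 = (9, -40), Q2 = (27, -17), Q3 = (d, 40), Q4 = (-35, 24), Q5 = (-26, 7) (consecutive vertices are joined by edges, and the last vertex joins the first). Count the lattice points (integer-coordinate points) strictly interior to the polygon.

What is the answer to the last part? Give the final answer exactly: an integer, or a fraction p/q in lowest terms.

Stage 1: total draws C(14,6) = 3003; complement C(12,6) = 924; favorable 3003 - 924 = 2079; P = 9/13; answer 9/13
Stage 2: Y1 = 9/13; threaded value p + q = 22; m = 4104; 4104 = 2^3 * 3^3 * 19; sigma = (1 + 2 + 4 + 8) * (1 + 3 + 9 + 27) * (1 + 19) = 15 * 40 * 20 = 12000; answer 12000
Stage 3: Y2 = 12000; d = -1; cross terms: (9*-17 - 27*-40)=927, (27*40 - -1*-17)=1063, (-1*24 - -35*40)=1376, (-35*7 - -26*24)=379, (-26*-40 - 9*7)=977; twice the area = |4722| = 4722; area = 2361; boundary points = 1 + 1 + 2 + 1 + 1 = 6; strictly interior points = area - boundary/2 + 1 = 2359; answer 2359

2359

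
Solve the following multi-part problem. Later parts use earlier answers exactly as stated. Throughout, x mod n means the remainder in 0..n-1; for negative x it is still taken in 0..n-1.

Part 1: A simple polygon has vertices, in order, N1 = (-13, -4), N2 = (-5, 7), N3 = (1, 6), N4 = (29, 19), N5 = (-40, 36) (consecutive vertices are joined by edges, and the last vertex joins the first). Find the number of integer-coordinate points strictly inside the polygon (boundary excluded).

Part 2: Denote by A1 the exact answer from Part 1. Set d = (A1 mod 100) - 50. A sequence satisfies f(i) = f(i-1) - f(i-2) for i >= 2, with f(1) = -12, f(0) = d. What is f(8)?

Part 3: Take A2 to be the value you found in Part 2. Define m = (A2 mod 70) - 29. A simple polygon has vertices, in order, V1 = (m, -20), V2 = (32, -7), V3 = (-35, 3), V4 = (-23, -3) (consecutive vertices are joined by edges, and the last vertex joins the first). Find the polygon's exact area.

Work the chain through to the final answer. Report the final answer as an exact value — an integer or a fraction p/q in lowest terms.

Part 1: cross terms: (-13*7 - -5*-4)=-111, (-5*6 - 1*7)=-37, (1*19 - 29*6)=-155, (29*36 - -40*19)=1804, (-40*-4 - -13*36)=628; twice the area = |2129| = 2129; area = 2129/2; boundary points = 1 + 1 + 1 + 1 + 1 = 5; strictly interior points = area - boundary/2 + 1 = 1063; answer 1063
Part 2: A1 = 1063; d = 13; f(2) = 1*(-12) - 1*(13) = -25; iterating: f(2)=-25, f(3)=-13, f(4)=12, f(5)=25, f(6)=13, f(7)=-12, f(8)=-25; answer -25
Part 3: A2 = -25; m = 16; cross terms: (16*-7 - 32*-20)=528, (32*3 - -35*-7)=-149, (-35*-3 - -23*3)=174, (-23*-20 - 16*-3)=508; twice the area = |1061| = 1061; area = 1061/2; answer 1061/2

1061/2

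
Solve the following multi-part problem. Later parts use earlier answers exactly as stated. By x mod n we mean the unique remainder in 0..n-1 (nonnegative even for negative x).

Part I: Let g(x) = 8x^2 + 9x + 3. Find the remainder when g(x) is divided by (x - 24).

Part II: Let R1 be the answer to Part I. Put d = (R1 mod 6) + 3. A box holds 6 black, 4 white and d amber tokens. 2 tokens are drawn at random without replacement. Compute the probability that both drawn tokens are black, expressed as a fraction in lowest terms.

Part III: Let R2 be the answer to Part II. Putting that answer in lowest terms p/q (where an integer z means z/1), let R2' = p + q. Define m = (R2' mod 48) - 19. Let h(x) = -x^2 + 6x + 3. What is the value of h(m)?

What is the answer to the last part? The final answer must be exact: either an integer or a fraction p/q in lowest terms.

-157

Part I: remainder = value at the root: 8*(24)^2 + 9*(24)^1 + 3 = (4608) + (216) + (3) = 4827; answer 4827
Part II: R1 = 4827; d = 6; total draws C(16,2) = 120; favorable C(6,2) = 15; P = 1/8; answer 1/8
Part III: R2 = 1/8; threaded value p + q = 9; m = -10; -1*(-10)^2 + 6*(-10)^1 + 3 = (-100) + (-60) + (3) = -157; answer -157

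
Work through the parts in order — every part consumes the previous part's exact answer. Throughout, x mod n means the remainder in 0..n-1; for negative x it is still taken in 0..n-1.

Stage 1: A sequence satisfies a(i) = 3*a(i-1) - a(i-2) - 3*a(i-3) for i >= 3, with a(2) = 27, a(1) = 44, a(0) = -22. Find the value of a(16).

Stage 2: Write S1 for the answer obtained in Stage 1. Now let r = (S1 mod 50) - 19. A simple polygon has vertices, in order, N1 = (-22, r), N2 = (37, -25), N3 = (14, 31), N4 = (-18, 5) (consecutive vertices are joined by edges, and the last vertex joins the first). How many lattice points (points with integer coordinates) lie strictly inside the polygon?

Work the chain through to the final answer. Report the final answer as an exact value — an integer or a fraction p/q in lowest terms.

Stage 1: a(3) = 3*(27) - 1*(44) - 3*(-22) = 103; iterating: a(3)=103, a(4)=150, a(5)=266, a(6)=339, a(7)=301, a(8)=-234, a(9)=-2020, a(10)=-6729, a(11)=-17465, a(12)=-39606, a(13)=-81166, a(14)=-151497, a(15)=-254507, a(16)=-368526; answer -368526
Stage 2: S1 = -368526; r = 5; cross terms: (-22*-25 - 37*5)=365, (37*31 - 14*-25)=1497, (14*5 - -18*31)=628, (-18*5 - -22*5)=20; twice the area = |2510| = 2510; area = 1255; boundary points = 1 + 1 + 2 + 4 = 8; strictly interior points = area - boundary/2 + 1 = 1252; answer 1252

1252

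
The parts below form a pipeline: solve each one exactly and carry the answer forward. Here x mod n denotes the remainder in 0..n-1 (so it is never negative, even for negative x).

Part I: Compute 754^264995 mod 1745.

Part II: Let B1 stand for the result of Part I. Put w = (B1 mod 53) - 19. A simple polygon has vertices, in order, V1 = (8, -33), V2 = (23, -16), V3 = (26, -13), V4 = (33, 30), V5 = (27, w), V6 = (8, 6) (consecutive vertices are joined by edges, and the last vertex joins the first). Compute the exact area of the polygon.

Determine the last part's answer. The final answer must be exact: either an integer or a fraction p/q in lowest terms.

736

Part I: squarings mod 1745: 754^1=754, 754^2=1391, 754^4=1421, 754^8=276, 754^16=1141, 754^32=111, 754^64=106, 754^128=766, 754^256=436, 754^512=1636, 754^1024=1411, 754^2048=1621, 754^4096=1416, 754^8192=51, 754^16384=856, 754^32768=1581, 754^65536=721, 754^131072=1576, 754^262144=641; 754^264995 = 754^1 * 754^2 * 754^32 * 754^256 * 754^512 * 754^2048 * 754^262144 = 1204 (mod 1745); answer 1204
Part II: B1 = 1204; w = 19; cross terms: (8*-16 - 23*-33)=631, (23*-13 - 26*-16)=117, (26*30 - 33*-13)=1209, (33*19 - 27*30)=-183, (27*6 - 8*19)=10, (8*-33 - 8*6)=-312; twice the area = |1472| = 1472; area = 736; answer 736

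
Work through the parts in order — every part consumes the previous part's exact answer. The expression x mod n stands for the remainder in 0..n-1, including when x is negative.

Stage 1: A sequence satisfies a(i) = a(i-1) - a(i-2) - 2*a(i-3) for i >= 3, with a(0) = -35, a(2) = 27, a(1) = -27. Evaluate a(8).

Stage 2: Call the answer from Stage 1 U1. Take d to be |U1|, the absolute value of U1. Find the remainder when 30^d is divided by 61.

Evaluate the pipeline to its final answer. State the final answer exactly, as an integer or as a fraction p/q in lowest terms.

Stage 1: a(3) = 1*(27) - 1*(-27) - 2*(-35) = 124; iterating: a(3)=124, a(4)=151, a(5)=-27, a(6)=-426, a(7)=-701, a(8)=-221; answer -221
Stage 2: U1 = -221; d = 221; squarings mod 61: 30^1=30, 30^2=46, 30^4=42, 30^8=56, 30^16=25, 30^32=15, 30^64=42, 30^128=56; 30^221 = 30^1 * 30^4 * 30^8 * 30^16 * 30^64 * 30^128 = 7 (mod 61); answer 7

7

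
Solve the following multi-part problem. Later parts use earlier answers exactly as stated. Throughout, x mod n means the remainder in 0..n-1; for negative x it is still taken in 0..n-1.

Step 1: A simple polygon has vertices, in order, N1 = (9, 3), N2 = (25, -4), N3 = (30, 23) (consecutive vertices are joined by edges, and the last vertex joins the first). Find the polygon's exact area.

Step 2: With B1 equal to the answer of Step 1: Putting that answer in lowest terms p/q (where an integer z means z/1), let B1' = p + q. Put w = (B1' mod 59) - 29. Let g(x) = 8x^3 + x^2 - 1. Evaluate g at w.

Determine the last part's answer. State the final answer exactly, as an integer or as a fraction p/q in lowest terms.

Step 1: cross terms: (9*-4 - 25*3)=-111, (25*23 - 30*-4)=695, (30*3 - 9*23)=-117; twice the area = |467| = 467; area = 467/2; answer 467/2
Step 2: B1 = 467/2; threaded value p + q = 469; w = 27; 8*(27)^3 + 1*(27)^2 - 1 = (157464) + (729) + (-1) = 158192; answer 158192

158192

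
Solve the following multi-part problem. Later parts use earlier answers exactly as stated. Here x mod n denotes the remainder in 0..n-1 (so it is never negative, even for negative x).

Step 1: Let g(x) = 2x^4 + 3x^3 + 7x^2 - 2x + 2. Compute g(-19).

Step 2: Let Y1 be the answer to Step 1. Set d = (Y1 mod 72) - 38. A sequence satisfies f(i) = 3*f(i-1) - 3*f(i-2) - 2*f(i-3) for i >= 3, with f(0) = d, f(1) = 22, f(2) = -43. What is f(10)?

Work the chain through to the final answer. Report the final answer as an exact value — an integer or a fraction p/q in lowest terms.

49720

Step 1: 2*(-19)^4 + 3*(-19)^3 + 7*(-19)^2 - 2*(-19)^1 + 2 = (260642) + (-20577) + (2527) + (38) + (2) = 242632; answer 242632
Step 2: Y1 = 242632; d = 26; f(3) = 3*(-43) - 3*(22) - 2*(26) = -247; iterating: f(3)=-247, f(4)=-656, f(5)=-1141, f(6)=-961, f(7)=1852, f(8)=10721, f(9)=28529, f(10)=49720; answer 49720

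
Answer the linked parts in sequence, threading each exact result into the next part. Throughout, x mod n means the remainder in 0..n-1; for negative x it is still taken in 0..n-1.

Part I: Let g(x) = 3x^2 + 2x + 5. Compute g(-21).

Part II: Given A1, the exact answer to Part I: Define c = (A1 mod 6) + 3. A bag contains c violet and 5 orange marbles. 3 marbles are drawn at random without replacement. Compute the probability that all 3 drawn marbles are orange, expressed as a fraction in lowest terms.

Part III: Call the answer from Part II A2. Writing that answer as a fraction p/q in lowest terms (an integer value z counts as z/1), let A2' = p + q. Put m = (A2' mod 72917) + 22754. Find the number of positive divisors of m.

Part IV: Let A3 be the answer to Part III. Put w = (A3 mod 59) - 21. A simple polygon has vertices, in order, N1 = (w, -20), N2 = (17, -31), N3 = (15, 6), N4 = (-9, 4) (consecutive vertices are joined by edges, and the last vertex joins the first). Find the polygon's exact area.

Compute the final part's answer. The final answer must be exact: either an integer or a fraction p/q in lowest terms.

898

Part I: 3*(-21)^2 + 2*(-21)^1 + 5 = (1323) + (-42) + (5) = 1286; answer 1286
Part II: A1 = 1286; c = 5; total draws C(10,3) = 120; favorable C(5,3) = 10; P = 1/12; answer 1/12
Part III: A2 = 1/12; threaded value p + q = 13; m = 22767; 22767 = 3 * 7589; number of divisors = (1+1) * (1+1) = 4; answer 4
Part IV: A3 = 4; w = -17; cross terms: (-17*-31 - 17*-20)=867, (17*6 - 15*-31)=567, (15*4 - -9*6)=114, (-9*-20 - -17*4)=248; twice the area = |1796| = 1796; area = 898; answer 898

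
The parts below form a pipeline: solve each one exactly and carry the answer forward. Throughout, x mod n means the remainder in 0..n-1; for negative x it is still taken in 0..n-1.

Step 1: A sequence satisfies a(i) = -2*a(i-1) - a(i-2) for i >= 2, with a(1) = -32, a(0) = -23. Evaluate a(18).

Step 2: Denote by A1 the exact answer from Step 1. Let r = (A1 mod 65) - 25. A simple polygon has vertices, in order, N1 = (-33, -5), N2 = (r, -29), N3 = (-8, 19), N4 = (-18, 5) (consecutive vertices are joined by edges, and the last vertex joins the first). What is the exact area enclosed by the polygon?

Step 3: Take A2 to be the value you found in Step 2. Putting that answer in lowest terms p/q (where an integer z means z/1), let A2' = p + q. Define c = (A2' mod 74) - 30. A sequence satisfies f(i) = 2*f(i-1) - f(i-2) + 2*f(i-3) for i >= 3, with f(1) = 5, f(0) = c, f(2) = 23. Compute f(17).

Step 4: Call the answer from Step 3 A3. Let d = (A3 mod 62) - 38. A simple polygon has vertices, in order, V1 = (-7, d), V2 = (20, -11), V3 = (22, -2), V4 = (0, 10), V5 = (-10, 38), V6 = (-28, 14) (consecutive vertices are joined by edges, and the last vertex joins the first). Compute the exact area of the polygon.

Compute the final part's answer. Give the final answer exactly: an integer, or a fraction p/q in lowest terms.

3301/2

Step 1: a(2) = -2*(-32) - 1*(-23) = 87; iterating: a(2)=87, a(3)=-142, a(4)=197, a(5)=-252, a(6)=307, a(7)=-362, a(8)=417, a(9)=-472, a(10)=527, a(11)=-582, a(12)=637, a(13)=-692, a(14)=747, a(15)=-802, a(16)=857, a(17)=-912, a(18)=967; answer 967
Step 2: A1 = 967; r = 32; cross terms: (-33*-29 - 32*-5)=1117, (32*19 - -8*-29)=376, (-8*5 - -18*19)=302, (-18*-5 - -33*5)=255; twice the area = |2050| = 2050; area = 1025; answer 1025
Step 3: A2 = 1025; threaded value p + q = 1026; c = 34; f(3) = 2*(23) - 1*(5) + 2*(34) = 109; iterating: f(3)=109, f(4)=205, f(5)=347, f(6)=707, f(7)=1477, f(8)=2941, f(9)=5819, f(10)=11651, f(11)=23365, f(12)=46717, f(13)=93371, f(14)=186755, f(15)=373573, f(16)=747133, f(17)=1494203; answer 1494203
Step 4: A3 = 1494203; d = -35; cross terms: (-7*-11 - 20*-35)=777, (20*-2 - 22*-11)=202, (22*10 - 0*-2)=220, (0*38 - -10*10)=100, (-10*14 - -28*38)=924, (-28*-35 - -7*14)=1078; twice the area = |3301| = 3301; area = 3301/2; answer 3301/2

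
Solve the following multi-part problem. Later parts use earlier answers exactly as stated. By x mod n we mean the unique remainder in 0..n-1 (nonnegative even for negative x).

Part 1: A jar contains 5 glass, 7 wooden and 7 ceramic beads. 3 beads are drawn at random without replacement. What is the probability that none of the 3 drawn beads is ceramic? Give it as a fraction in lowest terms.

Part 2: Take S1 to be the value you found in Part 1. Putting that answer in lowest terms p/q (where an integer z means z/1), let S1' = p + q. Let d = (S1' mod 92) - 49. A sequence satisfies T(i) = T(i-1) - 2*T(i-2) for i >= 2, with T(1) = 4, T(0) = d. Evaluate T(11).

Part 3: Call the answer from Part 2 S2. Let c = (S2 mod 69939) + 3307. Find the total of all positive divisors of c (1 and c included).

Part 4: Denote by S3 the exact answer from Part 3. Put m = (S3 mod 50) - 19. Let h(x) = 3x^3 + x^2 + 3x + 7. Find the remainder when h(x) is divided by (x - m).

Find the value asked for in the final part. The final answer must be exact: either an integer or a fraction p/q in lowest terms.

47582

Part 1: total draws C(19,3) = 969; favorable C(12,3) = 220; P = 220/969; answer 220/969
Part 2: S1 = 220/969; threaded value p + q = 1189; d = 36; T(2) = 1*(4) - 2*(36) = -68; iterating: T(2)=-68, T(3)=-76, T(4)=60, T(5)=212, T(6)=92, T(7)=-332, T(8)=-516, T(9)=148, T(10)=1180, T(11)=884; answer 884
Part 3: S2 = 884; c = 4191; 4191 = 3 * 11 * 127; sigma = (1 + 3) * (1 + 11) * (1 + 127) = 4 * 12 * 128 = 6144; answer 6144
Part 4: S3 = 6144; m = 25; remainder = value at the root: 3*(25)^3 + 1*(25)^2 + 3*(25)^1 + 7 = (46875) + (625) + (75) + (7) = 47582; answer 47582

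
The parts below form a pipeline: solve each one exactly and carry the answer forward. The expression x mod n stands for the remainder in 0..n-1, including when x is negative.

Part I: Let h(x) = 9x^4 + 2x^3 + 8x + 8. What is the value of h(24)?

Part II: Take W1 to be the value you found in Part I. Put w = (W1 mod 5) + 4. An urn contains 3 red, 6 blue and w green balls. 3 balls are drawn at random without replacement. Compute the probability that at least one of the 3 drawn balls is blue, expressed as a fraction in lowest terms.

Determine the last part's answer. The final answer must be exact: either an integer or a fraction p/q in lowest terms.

53/65

Part I: 9*(24)^4 + 2*(24)^3 + 8*(24)^1 + 8 = (2985984) + (27648) + (192) + (8) = 3013832; answer 3013832
Part II: W1 = 3013832; w = 6; total draws C(15,3) = 455; complement C(9,3) = 84; favorable 455 - 84 = 371; P = 53/65; answer 53/65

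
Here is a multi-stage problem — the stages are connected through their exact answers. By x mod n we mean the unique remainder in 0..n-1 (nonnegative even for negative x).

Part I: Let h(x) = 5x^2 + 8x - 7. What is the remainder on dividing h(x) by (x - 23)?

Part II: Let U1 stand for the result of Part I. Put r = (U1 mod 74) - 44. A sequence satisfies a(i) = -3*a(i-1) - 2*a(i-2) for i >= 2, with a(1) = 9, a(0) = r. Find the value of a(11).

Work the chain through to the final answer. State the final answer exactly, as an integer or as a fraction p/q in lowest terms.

Part I: remainder = value at the root: 5*(23)^2 + 8*(23)^1 - 7 = (2645) + (184) + (-7) = 2822; answer 2822
Part II: U1 = 2822; r = -34; a(2) = -3*(9) - 2*(-34) = 41; iterating: a(2)=41, a(3)=-141, a(4)=341, a(5)=-741, a(6)=1541, a(7)=-3141, a(8)=6341, a(9)=-12741, a(10)=25541, a(11)=-51141; answer -51141

-51141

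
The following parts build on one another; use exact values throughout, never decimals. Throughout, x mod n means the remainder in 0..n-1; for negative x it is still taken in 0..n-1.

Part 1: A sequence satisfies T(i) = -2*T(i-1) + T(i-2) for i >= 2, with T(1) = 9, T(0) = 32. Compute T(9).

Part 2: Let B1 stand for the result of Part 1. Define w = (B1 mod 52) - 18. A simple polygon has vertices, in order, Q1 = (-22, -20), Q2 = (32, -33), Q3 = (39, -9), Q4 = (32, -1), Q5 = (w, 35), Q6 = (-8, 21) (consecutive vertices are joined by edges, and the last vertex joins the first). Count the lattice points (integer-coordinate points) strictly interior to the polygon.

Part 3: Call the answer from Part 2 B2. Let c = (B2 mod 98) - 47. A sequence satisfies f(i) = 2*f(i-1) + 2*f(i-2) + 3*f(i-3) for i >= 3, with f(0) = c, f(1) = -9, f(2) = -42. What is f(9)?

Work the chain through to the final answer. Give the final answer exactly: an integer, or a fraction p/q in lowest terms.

-4494

Part 1: T(2) = -2*(9) + 1*(32) = 14; iterating: T(2)=14, T(3)=-19, T(4)=52, T(5)=-123, T(6)=298, T(7)=-719, T(8)=1736, T(9)=-4191; answer -4191
Part 2: B1 = -4191; w = 3; cross terms: (-22*-33 - 32*-20)=1366, (32*-9 - 39*-33)=999, (39*-1 - 32*-9)=249, (32*35 - 3*-1)=1123, (3*21 - -8*35)=343, (-8*-20 - -22*21)=622; twice the area = |4702| = 4702; area = 2351; boundary points = 1 + 1 + 1 + 1 + 1 + 1 = 6; strictly interior points = area - boundary/2 + 1 = 2349; answer 2349
Part 3: B2 = 2349; c = 48; f(3) = 2*(-42) + 2*(-9) + 3*(48) = 42; iterating: f(3)=42, f(4)=-27, f(5)=-96, f(6)=-120, f(7)=-513, f(8)=-1554, f(9)=-4494; answer -4494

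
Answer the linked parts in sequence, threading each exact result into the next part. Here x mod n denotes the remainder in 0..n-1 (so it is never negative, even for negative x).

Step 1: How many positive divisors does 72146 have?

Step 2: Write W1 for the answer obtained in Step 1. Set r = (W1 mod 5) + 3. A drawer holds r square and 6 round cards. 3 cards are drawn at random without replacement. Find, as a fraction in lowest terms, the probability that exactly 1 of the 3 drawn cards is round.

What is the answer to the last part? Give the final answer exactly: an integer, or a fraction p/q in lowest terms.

Step 1: 72146 = 2 * 36073; number of divisors = (1+1) * (1+1) = 4; answer 4
Step 2: W1 = 4; r = 7; total draws C(13,3) = 286; favorable C(6,1)*C(7,2) = 126; P = 63/143; answer 63/143

63/143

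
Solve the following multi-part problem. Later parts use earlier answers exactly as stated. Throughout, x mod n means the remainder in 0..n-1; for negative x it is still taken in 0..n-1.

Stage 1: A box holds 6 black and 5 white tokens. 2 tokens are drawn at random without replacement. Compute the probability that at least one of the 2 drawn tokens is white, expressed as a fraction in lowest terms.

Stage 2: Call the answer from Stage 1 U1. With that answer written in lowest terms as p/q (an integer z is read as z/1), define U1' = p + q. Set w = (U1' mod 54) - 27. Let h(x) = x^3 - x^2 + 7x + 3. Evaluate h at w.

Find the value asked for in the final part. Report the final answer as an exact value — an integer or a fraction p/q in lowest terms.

Stage 1: total draws C(11,2) = 55; complement C(6,2) = 15; favorable 55 - 15 = 40; P = 8/11; answer 8/11
Stage 2: U1 = 8/11; threaded value p + q = 19; w = -8; 1*(-8)^3 - 1*(-8)^2 + 7*(-8)^1 + 3 = (-512) + (-64) + (-56) + (3) = -629; answer -629

-629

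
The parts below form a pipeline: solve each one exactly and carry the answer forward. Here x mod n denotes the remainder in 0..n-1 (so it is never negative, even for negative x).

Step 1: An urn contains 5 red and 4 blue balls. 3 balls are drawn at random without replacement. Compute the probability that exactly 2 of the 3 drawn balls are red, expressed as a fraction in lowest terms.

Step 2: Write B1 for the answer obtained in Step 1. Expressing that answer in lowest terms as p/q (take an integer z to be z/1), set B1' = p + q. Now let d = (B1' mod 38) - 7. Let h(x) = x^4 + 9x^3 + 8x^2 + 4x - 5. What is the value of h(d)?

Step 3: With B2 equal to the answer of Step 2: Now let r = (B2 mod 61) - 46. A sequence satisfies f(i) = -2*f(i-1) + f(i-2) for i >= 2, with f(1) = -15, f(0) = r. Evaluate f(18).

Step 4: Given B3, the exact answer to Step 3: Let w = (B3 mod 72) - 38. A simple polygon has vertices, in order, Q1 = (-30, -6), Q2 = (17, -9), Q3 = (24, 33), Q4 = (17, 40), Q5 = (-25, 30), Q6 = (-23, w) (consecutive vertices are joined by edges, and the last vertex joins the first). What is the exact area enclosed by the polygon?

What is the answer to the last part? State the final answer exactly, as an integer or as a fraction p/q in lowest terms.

Step 1: total draws C(9,3) = 84; favorable C(5,2)*C(4,1) = 40; P = 10/21; answer 10/21
Step 2: B1 = 10/21; threaded value p + q = 31; d = 24; 1*(24)^4 + 9*(24)^3 + 8*(24)^2 + 4*(24)^1 - 5 = (331776) + (124416) + (4608) + (96) + (-5) = 460891; answer 460891
Step 3: B2 = 460891; r = -10; f(2) = -2*(-15) + 1*(-10) = 20; iterating: f(2)=20, f(3)=-55, f(4)=130, f(5)=-315, f(6)=760, f(7)=-1835, f(8)=4430, f(9)=-10695, f(10)=25820, f(11)=-62335, f(12)=150490, f(13)=-363315, f(14)=877120, f(15)=-2117555, f(16)=5112230, f(17)=-12342015, f(18)=29796260; answer 29796260
Step 4: B3 = 29796260; w = 30; cross terms: (-30*-9 - 17*-6)=372, (17*33 - 24*-9)=777, (24*40 - 17*33)=399, (17*30 - -25*40)=1510, (-25*30 - -23*30)=-60, (-23*-6 - -30*30)=1038; twice the area = |4036| = 4036; area = 2018; answer 2018

2018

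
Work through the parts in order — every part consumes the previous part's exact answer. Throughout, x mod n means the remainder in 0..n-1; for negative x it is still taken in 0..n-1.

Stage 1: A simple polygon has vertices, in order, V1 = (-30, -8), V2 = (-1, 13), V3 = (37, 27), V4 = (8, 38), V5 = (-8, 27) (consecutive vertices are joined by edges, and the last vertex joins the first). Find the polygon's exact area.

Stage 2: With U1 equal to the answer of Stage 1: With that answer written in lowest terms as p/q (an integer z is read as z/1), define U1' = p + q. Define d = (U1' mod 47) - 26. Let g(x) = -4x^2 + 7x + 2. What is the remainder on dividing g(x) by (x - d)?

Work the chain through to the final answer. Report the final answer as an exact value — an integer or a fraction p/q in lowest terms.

Stage 1: cross terms: (-30*13 - -1*-8)=-398, (-1*27 - 37*13)=-508, (37*38 - 8*27)=1190, (8*27 - -8*38)=520, (-8*-8 - -30*27)=874; twice the area = |1678| = 1678; area = 839; answer 839
Stage 2: U1 = 839; threaded value p + q = 840; d = 15; remainder = value at the root: -4*(15)^2 + 7*(15)^1 + 2 = (-900) + (105) + (2) = -793; answer -793

-793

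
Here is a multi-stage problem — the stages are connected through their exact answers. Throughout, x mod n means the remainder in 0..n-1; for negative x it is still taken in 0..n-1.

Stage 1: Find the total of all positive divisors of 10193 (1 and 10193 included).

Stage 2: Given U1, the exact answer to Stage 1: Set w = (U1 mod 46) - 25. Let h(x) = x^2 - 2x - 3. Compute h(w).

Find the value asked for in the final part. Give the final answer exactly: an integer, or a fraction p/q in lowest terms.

0

Stage 1: 10193 is prime, so its only divisors are 1 and 10193; sigma = 1 + 10193 = 10194; answer 10194
Stage 2: U1 = 10194; w = 3; 1*(3)^2 - 2*(3)^1 - 3 = (9) + (-6) + (-3) = 0; answer 0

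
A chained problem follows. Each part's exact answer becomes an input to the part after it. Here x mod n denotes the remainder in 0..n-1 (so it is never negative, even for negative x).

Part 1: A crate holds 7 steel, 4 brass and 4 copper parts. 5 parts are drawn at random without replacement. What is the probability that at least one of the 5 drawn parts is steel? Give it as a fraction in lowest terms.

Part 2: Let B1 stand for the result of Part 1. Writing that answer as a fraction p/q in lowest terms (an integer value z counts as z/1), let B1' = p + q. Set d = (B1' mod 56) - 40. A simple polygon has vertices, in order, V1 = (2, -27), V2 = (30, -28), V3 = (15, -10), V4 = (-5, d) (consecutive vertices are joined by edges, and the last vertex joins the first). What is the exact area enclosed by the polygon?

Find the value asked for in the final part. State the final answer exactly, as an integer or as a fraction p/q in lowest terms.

Part 1: total draws C(15,5) = 3003; complement C(8,5) = 56; favorable 3003 - 56 = 2947; P = 421/429; answer 421/429
Part 2: B1 = 421/429; threaded value p + q = 850; d = -30; cross terms: (2*-28 - 30*-27)=754, (30*-10 - 15*-28)=120, (15*-30 - -5*-10)=-500, (-5*-27 - 2*-30)=195; twice the area = |569| = 569; area = 569/2; answer 569/2

569/2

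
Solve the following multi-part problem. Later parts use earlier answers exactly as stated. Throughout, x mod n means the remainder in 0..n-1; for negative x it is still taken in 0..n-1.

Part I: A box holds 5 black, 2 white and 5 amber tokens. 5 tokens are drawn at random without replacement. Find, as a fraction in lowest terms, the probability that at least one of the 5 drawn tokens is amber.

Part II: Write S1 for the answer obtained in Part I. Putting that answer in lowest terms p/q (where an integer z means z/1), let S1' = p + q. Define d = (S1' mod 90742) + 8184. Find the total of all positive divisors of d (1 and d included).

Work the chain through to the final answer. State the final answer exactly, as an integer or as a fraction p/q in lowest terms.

10452

Part I: total draws C(12,5) = 792; complement C(7,5) = 21; favorable 792 - 21 = 771; P = 257/264; answer 257/264
Part II: S1 = 257/264; threaded value p + q = 521; d = 8705; 8705 = 5 * 1741; sigma = (1 + 5) * (1 + 1741) = 6 * 1742 = 10452; answer 10452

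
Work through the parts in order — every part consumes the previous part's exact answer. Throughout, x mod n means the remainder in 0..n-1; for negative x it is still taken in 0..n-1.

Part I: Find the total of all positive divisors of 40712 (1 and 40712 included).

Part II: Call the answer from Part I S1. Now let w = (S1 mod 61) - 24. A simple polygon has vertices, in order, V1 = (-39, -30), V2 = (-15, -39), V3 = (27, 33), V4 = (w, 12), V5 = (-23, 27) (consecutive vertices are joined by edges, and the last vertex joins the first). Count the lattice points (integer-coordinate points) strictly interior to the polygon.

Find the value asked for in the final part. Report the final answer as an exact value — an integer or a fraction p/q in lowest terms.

2029

Part I: 40712 = 2^3 * 7 * 727; sigma = (1 + 2 + 4 + 8) * (1 + 7) * (1 + 727) = 15 * 8 * 728 = 87360; answer 87360
Part II: S1 = 87360; w = -16; cross terms: (-39*-39 - -15*-30)=1071, (-15*33 - 27*-39)=558, (27*12 - -16*33)=852, (-16*27 - -23*12)=-156, (-23*-30 - -39*27)=1743; twice the area = |4068| = 4068; area = 2034; boundary points = 3 + 6 + 1 + 1 + 1 = 12; strictly interior points = area - boundary/2 + 1 = 2029; answer 2029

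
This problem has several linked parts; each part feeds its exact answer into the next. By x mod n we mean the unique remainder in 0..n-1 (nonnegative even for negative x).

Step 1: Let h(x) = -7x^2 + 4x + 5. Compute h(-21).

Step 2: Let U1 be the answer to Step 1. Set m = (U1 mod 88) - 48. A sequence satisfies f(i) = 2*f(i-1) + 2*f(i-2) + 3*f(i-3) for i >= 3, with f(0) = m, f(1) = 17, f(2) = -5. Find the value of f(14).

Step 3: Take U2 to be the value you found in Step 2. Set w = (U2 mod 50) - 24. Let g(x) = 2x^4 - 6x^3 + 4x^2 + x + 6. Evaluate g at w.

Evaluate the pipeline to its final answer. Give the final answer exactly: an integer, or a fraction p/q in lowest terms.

Step 1: -7*(-21)^2 + 4*(-21)^1 + 5 = (-3087) + (-84) + (5) = -3166; answer -3166
Step 2: U1 = -3166; m = -46; f(3) = 2*(-5) + 2*(17) + 3*(-46) = -114; iterating: f(3)=-114, f(4)=-187, f(5)=-617, f(6)=-1950, f(7)=-5695, f(8)=-17141, f(9)=-51522, f(10)=-154411, f(11)=-463289, f(12)=-1389966, f(13)=-4169743, f(14)=-12509285; answer -12509285
Step 3: U2 = -12509285; w = -9; 2*(-9)^4 - 6*(-9)^3 + 4*(-9)^2 + 1*(-9)^1 + 6 = (13122) + (4374) + (324) + (-9) + (6) = 17817; answer 17817

17817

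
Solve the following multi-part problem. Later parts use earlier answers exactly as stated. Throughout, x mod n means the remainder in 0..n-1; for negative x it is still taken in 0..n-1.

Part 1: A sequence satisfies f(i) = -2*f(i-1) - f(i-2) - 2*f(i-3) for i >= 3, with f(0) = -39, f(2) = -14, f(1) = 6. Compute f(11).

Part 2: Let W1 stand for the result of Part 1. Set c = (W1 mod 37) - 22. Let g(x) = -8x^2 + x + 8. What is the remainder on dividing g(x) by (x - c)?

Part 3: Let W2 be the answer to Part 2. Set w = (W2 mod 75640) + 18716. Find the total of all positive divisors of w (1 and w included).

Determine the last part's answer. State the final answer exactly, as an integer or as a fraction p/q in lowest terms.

Part 1: f(3) = -2*(-14) - 1*(6) - 2*(-39) = 100; iterating: f(3)=100, f(4)=-198, f(5)=324, f(6)=-650, f(7)=1372, f(8)=-2742, f(9)=5412, f(10)=-10826, f(11)=21724; answer 21724
Part 2: W1 = 21724; c = -17; remainder = value at the root: -8*(-17)^2 + 1*(-17)^1 + 8 = (-2312) + (-17) + (8) = -2321; answer -2321
Part 3: W2 = -2321; w = 92035; 92035 = 5 * 79 * 233; sigma = (1 + 5) * (1 + 79) * (1 + 233) = 6 * 80 * 234 = 112320; answer 112320

112320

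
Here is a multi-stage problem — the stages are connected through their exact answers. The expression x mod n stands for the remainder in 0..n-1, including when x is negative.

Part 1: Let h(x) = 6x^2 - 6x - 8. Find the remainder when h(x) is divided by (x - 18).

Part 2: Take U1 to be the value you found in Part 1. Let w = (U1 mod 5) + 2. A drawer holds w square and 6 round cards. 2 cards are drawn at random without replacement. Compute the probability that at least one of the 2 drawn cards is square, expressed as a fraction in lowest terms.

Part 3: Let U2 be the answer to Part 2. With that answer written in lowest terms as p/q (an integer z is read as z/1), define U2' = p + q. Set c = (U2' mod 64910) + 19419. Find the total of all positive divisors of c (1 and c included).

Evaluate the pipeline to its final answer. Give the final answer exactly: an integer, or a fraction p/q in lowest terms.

Part 1: remainder = value at the root: 6*(18)^2 - 6*(18)^1 - 8 = (1944) + (-108) + (-8) = 1828; answer 1828
Part 2: U1 = 1828; w = 5; total draws C(11,2) = 55; complement C(6,2) = 15; favorable 55 - 15 = 40; P = 8/11; answer 8/11
Part 3: U2 = 8/11; threaded value p + q = 19; c = 19438; 19438 = 2 * 9719; sigma = (1 + 2) * (1 + 9719) = 3 * 9720 = 29160; answer 29160

29160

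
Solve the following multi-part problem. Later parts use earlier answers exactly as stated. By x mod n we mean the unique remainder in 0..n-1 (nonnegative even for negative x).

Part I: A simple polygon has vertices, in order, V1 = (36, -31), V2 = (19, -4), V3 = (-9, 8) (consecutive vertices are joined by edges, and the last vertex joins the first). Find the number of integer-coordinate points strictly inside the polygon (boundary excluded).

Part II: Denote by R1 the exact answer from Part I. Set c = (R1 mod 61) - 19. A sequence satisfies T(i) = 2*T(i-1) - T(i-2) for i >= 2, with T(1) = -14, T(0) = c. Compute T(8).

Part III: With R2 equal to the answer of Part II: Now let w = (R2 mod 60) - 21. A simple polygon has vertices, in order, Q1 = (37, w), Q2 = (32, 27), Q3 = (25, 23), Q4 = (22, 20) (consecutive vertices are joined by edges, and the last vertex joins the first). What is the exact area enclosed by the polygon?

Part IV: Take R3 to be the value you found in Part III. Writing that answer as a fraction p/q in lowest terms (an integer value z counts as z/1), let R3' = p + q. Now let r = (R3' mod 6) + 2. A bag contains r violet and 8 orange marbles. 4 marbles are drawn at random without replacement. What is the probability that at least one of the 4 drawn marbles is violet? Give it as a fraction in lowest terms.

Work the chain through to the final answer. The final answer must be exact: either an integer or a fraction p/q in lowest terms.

Part I: cross terms: (36*-4 - 19*-31)=445, (19*8 - -9*-4)=116, (-9*-31 - 36*8)=-9; twice the area = |552| = 552; area = 276; boundary points = 1 + 4 + 3 = 8; strictly interior points = area - boundary/2 + 1 = 273; answer 273
Part II: R1 = 273; c = 10; T(2) = 2*(-14) - 1*(10) = -38; iterating: T(2)=-38, T(3)=-62, T(4)=-86, T(5)=-110, T(6)=-134, T(7)=-158, T(8)=-182; answer -182
Part III: R2 = -182; w = 37; cross terms: (37*27 - 32*37)=-185, (32*23 - 25*27)=61, (25*20 - 22*23)=-6, (22*37 - 37*20)=74; twice the area = |-56| = 56; area = 28; answer 28
Part IV: R3 = 28; threaded value p + q = 29; r = 7; total draws C(15,4) = 1365; complement C(8,4) = 70; favorable 1365 - 70 = 1295; P = 37/39; answer 37/39

37/39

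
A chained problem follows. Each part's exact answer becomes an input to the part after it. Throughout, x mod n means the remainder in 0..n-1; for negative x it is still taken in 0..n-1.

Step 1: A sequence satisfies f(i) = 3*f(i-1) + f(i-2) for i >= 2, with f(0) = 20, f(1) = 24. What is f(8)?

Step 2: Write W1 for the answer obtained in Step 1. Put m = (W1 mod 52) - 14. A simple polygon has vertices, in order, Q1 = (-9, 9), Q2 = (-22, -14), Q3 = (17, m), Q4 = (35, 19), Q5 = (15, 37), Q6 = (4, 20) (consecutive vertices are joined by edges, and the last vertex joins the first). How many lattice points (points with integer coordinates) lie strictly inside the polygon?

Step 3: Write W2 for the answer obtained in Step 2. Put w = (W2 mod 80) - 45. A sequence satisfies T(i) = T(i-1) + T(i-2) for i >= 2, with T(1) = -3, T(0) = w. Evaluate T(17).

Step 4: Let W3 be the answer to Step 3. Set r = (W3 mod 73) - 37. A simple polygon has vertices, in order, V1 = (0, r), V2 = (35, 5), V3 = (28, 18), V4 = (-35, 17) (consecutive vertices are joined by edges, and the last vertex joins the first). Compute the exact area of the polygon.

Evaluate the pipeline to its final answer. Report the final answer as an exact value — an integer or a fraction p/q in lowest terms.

Step 1: f(2) = 3*(24) + 1*(20) = 92; iterating: f(2)=92, f(3)=300, f(4)=992, f(5)=3276, f(6)=10820, f(7)=35736, f(8)=118028; answer 118028
Step 2: W1 = 118028; m = 26; cross terms: (-9*-14 - -22*9)=324, (-22*26 - 17*-14)=-334, (17*19 - 35*26)=-587, (35*37 - 15*19)=1010, (15*20 - 4*37)=152, (4*9 - -9*20)=216; twice the area = |781| = 781; area = 781/2; boundary points = 1 + 1 + 1 + 2 + 1 + 1 = 7; strictly interior points = area - boundary/2 + 1 = 388; answer 388
Step 3: W2 = 388; w = 23; T(2) = 1*(-3) + 1*(23) = 20; iterating: T(2)=20, T(3)=17, T(4)=37, T(5)=54, T(6)=91, T(7)=145, T(8)=236, T(9)=381, T(10)=617, T(11)=998, T(12)=1615, T(13)=2613, T(14)=4228, T(15)=6841, T(16)=11069, T(17)=17910; answer 17910
Step 4: W3 = 17910; r = -12; cross terms: (0*5 - 35*-12)=420, (35*18 - 28*5)=490, (28*17 - -35*18)=1106, (-35*-12 - 0*17)=420; twice the area = |2436| = 2436; area = 1218; answer 1218

1218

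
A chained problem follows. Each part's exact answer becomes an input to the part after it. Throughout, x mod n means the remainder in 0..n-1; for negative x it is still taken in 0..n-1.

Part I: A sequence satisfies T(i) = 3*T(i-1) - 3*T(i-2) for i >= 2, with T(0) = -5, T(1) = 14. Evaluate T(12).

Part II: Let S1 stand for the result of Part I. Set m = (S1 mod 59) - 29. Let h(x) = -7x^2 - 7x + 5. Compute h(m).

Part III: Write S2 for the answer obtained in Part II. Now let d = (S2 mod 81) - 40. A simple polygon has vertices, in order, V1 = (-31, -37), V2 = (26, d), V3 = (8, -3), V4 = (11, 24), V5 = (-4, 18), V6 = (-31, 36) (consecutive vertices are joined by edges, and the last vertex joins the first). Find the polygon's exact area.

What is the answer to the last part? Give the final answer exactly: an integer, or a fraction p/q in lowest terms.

2313

Part I: T(2) = 3*(14) - 3*(-5) = 57; iterating: T(2)=57, T(3)=129, T(4)=216, T(5)=261, T(6)=135, T(7)=-378, T(8)=-1539, T(9)=-3483, T(10)=-5832, T(11)=-7047, T(12)=-3645; answer -3645
Part II: S1 = -3645; m = -16; -7*(-16)^2 - 7*(-16)^1 + 5 = (-1792) + (112) + (5) = -1675; answer -1675
Part III: S2 = -1675; d = -14; cross terms: (-31*-14 - 26*-37)=1396, (26*-3 - 8*-14)=34, (8*24 - 11*-3)=225, (11*18 - -4*24)=294, (-4*36 - -31*18)=414, (-31*-37 - -31*36)=2263; twice the area = |4626| = 4626; area = 2313; answer 2313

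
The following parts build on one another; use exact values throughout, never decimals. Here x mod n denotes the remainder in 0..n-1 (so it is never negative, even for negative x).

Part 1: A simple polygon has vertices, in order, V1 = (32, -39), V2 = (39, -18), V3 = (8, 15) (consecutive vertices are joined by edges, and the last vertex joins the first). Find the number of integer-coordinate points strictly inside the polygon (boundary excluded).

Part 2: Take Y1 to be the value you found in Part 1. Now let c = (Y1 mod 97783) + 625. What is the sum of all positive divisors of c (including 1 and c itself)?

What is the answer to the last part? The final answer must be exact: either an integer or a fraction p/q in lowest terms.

Part 1: cross terms: (32*-18 - 39*-39)=945, (39*15 - 8*-18)=729, (8*-39 - 32*15)=-792; twice the area = |882| = 882; area = 441; boundary points = 7 + 1 + 6 = 14; strictly interior points = area - boundary/2 + 1 = 435; answer 435
Part 2: Y1 = 435; c = 1060; 1060 = 2^2 * 5 * 53; sigma = (1 + 2 + 4) * (1 + 5) * (1 + 53) = 7 * 6 * 54 = 2268; answer 2268

2268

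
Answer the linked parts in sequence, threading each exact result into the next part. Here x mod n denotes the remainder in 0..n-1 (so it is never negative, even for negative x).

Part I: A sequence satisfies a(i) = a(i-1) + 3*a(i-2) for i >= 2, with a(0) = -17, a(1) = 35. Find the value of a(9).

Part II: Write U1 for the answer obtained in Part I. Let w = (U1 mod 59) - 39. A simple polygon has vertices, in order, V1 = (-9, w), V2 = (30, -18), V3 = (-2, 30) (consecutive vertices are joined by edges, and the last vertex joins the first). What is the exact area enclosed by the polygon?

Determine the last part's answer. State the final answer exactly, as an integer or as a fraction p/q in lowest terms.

536

Part I: a(2) = 1*(35) + 3*(-17) = -16; iterating: a(2)=-16, a(3)=89, a(4)=41, a(5)=308, a(6)=431, a(7)=1355, a(8)=2648, a(9)=6713; answer 6713
Part II: U1 = 6713; w = 7; cross terms: (-9*-18 - 30*7)=-48, (30*30 - -2*-18)=864, (-2*7 - -9*30)=256; twice the area = |1072| = 1072; area = 536; answer 536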